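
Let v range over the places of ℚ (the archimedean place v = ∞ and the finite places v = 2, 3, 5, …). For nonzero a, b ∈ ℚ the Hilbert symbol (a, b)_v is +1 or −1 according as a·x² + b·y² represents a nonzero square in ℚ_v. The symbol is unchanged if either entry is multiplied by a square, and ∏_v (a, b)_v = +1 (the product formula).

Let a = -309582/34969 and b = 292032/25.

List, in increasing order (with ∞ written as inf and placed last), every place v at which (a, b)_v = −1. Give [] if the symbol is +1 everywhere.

Mod squares: a ≡ -78, b ≡ 3. Check v ∈ {∞, 2, 3, 5, 7, 11, 13, 17}.
v=5: a=5^0·(≡2), b=5^-2·(≡2) mod 5; (2|5)=-1, (2|5)=-1; (−1)^{0·-2·2}·(-1)^-2·(-1)^0 = +1.
v=3: a=3^5·(≡1), b=3^3·(≡1) mod 3; (1|3)=+1, (1|3)=+1; (−1)^{5·3·1}·(+1)^3·(+1)^5 = -1.
v=7: a=7^2·(≡6), b=7^0·(≡5) mod 7; (6|7)=-1, (5|7)=-1; (−1)^{2·0·3}·(-1)^0·(-1)^2 = +1.
v=2: v_2(a)=1, v_2(b)=6; units ≡ 1, 3 (mod 8); ε·ε+αω+βω = 0·1+1·1+6·0 ≡ 1  ⇒  (a,b)_2 = -1.
v=11: a=11^-2·(≡8), b=11^0·(≡5) mod 11; (8|11)=-1, (5|11)=+1; (−1)^{-2·0·5}·(-1)^0·(+1)^-2 = +1.
v=17: a=17^-2·(≡11), b=17^0·(≡5) mod 17; (11|17)=-1, (5|17)=-1; (−1)^{-2·0·8}·(-1)^0·(-1)^-2 = +1.
v=∞: -78 < 0 and 3 > 0  ⇒  (a,b)_∞ = +1.
v=13: a=13^1·(≡11), b=13^2·(≡1) mod 13; (11|13)=-1, (1|13)=+1; (−1)^{1·2·6}·(-1)^2·(+1)^1 = +1.
|Ram(-78, 3)| = 2, even; anisotropic at {2, 3}.

[2, 3]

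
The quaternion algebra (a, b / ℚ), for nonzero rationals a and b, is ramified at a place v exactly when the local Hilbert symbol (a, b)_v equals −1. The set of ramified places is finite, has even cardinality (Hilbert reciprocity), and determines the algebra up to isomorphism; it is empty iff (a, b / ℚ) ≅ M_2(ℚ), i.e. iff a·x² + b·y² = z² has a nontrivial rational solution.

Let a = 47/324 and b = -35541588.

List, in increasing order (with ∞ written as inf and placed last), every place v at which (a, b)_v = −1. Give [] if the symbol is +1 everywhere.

Mod squares: a ≡ 47, b ≡ -8885397. Check v ∈ {∞, 2, 3, 29, 41, 47, 53}.
v=53: a=53^0·(≡52), b=53^1·(≡13) mod 53; (52|53)=+1, (13|53)=+1; (−1)^{0·1·26}·(+1)^1·(+1)^0 = +1.
v=∞: 47 > 0 and -8885397 < 0  ⇒  (a,b)_∞ = +1.
v=3: a=3^-4·(≡2), b=3^1·(≡2) mod 3; (2|3)=-1, (2|3)=-1; (−1)^{-4·1·1}·(-1)^1·(-1)^-4 = -1.
v=29: a=29^0·(≡21), b=29^1·(≡26) mod 29; (21|29)=-1, (26|29)=-1; (−1)^{0·1·14}·(-1)^1·(-1)^0 = -1.
v=41: a=41^0·(≡19), b=41^1·(≡36) mod 41; (19|41)=-1, (36|41)=+1; (−1)^{0·1·20}·(-1)^1·(+1)^0 = -1.
v=2: v_2(a)=-2, v_2(b)=2; units ≡ 7, 3 (mod 8); ε·ε+αω+βω = 1·1+-2·1+2·0 ≡ 1  ⇒  (a,b)_2 = -1.
v=47: a=47^1·(≡28), b=47^1·(≡26) mod 47; (28|47)=+1, (26|47)=-1; (−1)^{1·1·23}·(+1)^1·(-1)^1 = +1.
|Ram(47, -8885397)| = 4, even; anisotropic at {2, 3, 29, 41}.

[2, 3, 29, 41]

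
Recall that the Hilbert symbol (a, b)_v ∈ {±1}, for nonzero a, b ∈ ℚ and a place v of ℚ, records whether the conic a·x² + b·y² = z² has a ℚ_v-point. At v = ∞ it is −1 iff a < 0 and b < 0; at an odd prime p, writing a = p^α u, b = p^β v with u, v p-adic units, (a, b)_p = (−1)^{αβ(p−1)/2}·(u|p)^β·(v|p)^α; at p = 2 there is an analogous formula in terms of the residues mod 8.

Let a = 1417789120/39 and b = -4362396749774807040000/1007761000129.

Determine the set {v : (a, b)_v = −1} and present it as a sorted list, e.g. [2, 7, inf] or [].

[3, 13, 19, 43]

Mod squares: a ≡ 863965245, b ≡ -71079. Check v ∈ {∞, 2, 3, 5, 11, 13, 17, 19, 23, 29, 31, 43, 47, 53}.
v=5: a=5^1·(≡1), b=5^4·(≡4) mod 5; (1|5)=+1, (4|5)=+1; (−1)^{1·4·2}·(+1)^4·(+1)^1 = +1.
v=23: a=23^0·(≡19), b=23^2·(≡11) mod 23; (19|23)=-1, (11|23)=-1; (−1)^{0·2·11}·(-1)^2·(-1)^0 = +1.
v=43: a=43^1·(≡11), b=43^1·(≡40) mod 43; (11|43)=+1, (40|43)=+1; (−1)^{1·1·21}·(+1)^1·(+1)^1 = -1.
v=19: a=19^1·(≡13), b=19^1·(≡3) mod 19; (13|19)=-1, (3|19)=-1; (−1)^{1·1·9}·(-1)^1·(-1)^1 = -1.
v=53: a=53^0·(≡45), b=53^-2·(≡28) mod 53; (45|53)=-1, (28|53)=+1; (−1)^{0·-2·26}·(-1)^-2·(+1)^0 = +1.
v=2: v_2(a)=6, v_2(b)=16; units ≡ 5, 1 (mod 8); ε·ε+αω+βω = 0·0+6·0+16·1 ≡ 0  ⇒  (a,b)_2 = +1.
v=13: a=13^-1·(≡11), b=13^-2·(≡11) mod 13; (11|13)=-1, (11|13)=-1; (−1)^{-1·-2·6}·(-1)^-2·(-1)^-1 = -1.
v=11: a=11^1·(≡10), b=11^2·(≡3) mod 11; (10|11)=-1, (3|11)=+1; (−1)^{1·2·5}·(-1)^2·(+1)^1 = +1.
v=29: a=29^1·(≡21), b=29^1·(≡11) mod 29; (21|29)=-1, (11|29)=-1; (−1)^{1·1·14}·(-1)^1·(-1)^1 = +1.
v=∞: 863965245 > 0 and -71079 < 0  ⇒  (a,b)_∞ = +1.
v=3: a=3^-1·(≡1), b=3^5·(≡1) mod 3; (1|3)=+1, (1|3)=+1; (−1)^{-1·5·1}·(+1)^5·(+1)^-1 = -1.
v=17: a=17^1·(≡16), b=17^2·(≡4) mod 17; (16|17)=+1, (4|17)=+1; (−1)^{1·2·8}·(+1)^2·(+1)^1 = +1.
v=47: a=47^0·(≡12), b=47^-2·(≡1) mod 47; (12|47)=+1, (1|47)=+1; (−1)^{0·-2·23}·(+1)^-2·(+1)^0 = +1.
v=31: a=31^0·(≡19), b=31^-2·(≡14) mod 31; (19|31)=+1, (14|31)=+1; (−1)^{0·-2·15}·(+1)^-2·(+1)^0 = +1.
|Ram(863965245, -71079)| = 4, even; anisotropic at {3, 13, 19, 43}.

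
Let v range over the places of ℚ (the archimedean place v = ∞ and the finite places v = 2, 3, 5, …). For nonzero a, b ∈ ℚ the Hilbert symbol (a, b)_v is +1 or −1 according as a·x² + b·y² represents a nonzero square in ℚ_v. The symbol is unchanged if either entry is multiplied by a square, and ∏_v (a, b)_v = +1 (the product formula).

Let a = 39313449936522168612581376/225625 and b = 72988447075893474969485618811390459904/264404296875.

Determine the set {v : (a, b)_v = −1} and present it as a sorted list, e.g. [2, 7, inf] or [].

Mod squares: a ≡ 365079, b ≡ 643467. Check v ∈ {∞, 2, 3, 5, 7, 11, 13, 17, 19, 23, 31, 37}.
v=∞: 365079 > 0 and 643467 > 0  ⇒  (a,b)_∞ = +1.
v=2: v_2(a)=12, v_2(b)=16; units ≡ 7, 3 (mod 8); ε·ε+αω+βω = 1·1+12·1+16·0 ≡ 1  ⇒  (a,b)_2 = -1.
v=11: a=11^1·(≡2), b=11^1·(≡2) mod 11; (2|11)=-1, (2|11)=-1; (−1)^{1·1·5}·(-1)^1·(-1)^1 = -1.
v=17: a=17^2·(≡1), b=17^3·(≡9) mod 17; (1|17)=+1, (9|17)=+1; (−1)^{2·3·8}·(+1)^3·(+1)^2 = +1.
v=5: a=5^-4·(≡1), b=5^-12·(≡3) mod 5; (1|5)=+1, (3|5)=-1; (−1)^{-4·-12·2}·(+1)^-12·(-1)^-4 = +1.
v=7: a=7^6·(≡4), b=7^12·(≡5) mod 7; (4|7)=+1, (5|7)=-1; (−1)^{6·12·3}·(+1)^12·(-1)^6 = +1.
v=23: a=23^3·(≡16), b=23^4·(≡10) mod 23; (16|23)=+1, (10|23)=-1; (−1)^{3·4·11}·(+1)^4·(-1)^3 = -1.
v=3: a=3^3·(≡1), b=3^-1·(≡1) mod 3; (1|3)=+1, (1|3)=+1; (−1)^{3·-1·1}·(+1)^-1·(+1)^3 = -1.
v=37: a=37^1·(≡34), b=37^1·(≡9) mod 37; (34|37)=+1, (9|37)=+1; (−1)^{1·1·18}·(+1)^1·(+1)^1 = +1.
v=19: a=19^-2·(≡14), b=19^-2·(≡10) mod 19; (14|19)=-1, (10|19)=-1; (−1)^{-2·-2·9}·(-1)^-2·(-1)^-2 = +1.
v=31: a=31^2·(≡17), b=31^3·(≡2) mod 31; (17|31)=-1, (2|31)=+1; (−1)^{2·3·15}·(-1)^3·(+1)^2 = -1.
v=13: a=13^3·(≡4), b=13^6·(≡6) mod 13; (4|13)=+1, (6|13)=-1; (−1)^{3·6·6}·(+1)^6·(-1)^3 = -1.
Ram(365079, 643467) = {2, 3, 11, 13, 23, 31}; no ℚ_2-point on the conic.

[2, 3, 11, 13, 23, 31]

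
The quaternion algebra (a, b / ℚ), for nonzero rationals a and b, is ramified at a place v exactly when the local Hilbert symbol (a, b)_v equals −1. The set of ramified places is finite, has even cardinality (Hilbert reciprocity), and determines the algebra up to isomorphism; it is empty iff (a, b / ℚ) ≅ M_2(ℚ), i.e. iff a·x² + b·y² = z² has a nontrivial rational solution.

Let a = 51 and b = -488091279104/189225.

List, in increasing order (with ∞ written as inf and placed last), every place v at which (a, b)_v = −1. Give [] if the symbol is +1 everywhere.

Mod squares: a ≡ 51, b ≡ -15757079. Check v ∈ {∞, 2, 3, 5, 11, 13, 17, 29, 37, 41, 47}.
v=2: v_2(a)=0, v_2(b)=8; units ≡ 3, 1 (mod 8); ε·ε+αω+βω = 1·0+0·0+8·1 ≡ 0  ⇒  (a,b)_2 = +1.
v=3: a=3^1·(≡2), b=3^-2·(≡1) mod 3; (2|3)=-1, (1|3)=+1; (−1)^{1·-2·1}·(-1)^-2·(+1)^1 = +1.
v=29: a=29^0·(≡22), b=29^-2·(≡5) mod 29; (22|29)=+1, (5|29)=+1; (−1)^{0·-2·14}·(+1)^-2·(+1)^0 = +1.
v=11: a=11^0·(≡7), b=11^2·(≡3) mod 11; (7|11)=-1, (3|11)=+1; (−1)^{0·2·5}·(-1)^2·(+1)^0 = +1.
v=37: a=37^0·(≡14), b=37^1·(≡3) mod 37; (14|37)=-1, (3|37)=+1; (−1)^{0·1·18}·(-1)^1·(+1)^0 = -1.
v=∞: 51 > 0 and -15757079 < 0  ⇒  (a,b)_∞ = +1.
v=47: a=47^0·(≡4), b=47^1·(≡41) mod 47; (4|47)=+1, (41|47)=-1; (−1)^{0·1·23}·(+1)^1·(-1)^0 = +1.
v=17: a=17^1·(≡3), b=17^1·(≡13) mod 17; (3|17)=-1, (13|17)=+1; (−1)^{1·1·8}·(-1)^1·(+1)^1 = -1.
v=13: a=13^0·(≡12), b=13^1·(≡11) mod 13; (12|13)=+1, (11|13)=-1; (−1)^{0·1·6}·(+1)^1·(-1)^0 = +1.
v=41: a=41^0·(≡10), b=41^1·(≡11) mod 41; (10|41)=+1, (11|41)=-1; (−1)^{0·1·20}·(+1)^1·(-1)^0 = +1.
v=5: a=5^0·(≡1), b=5^-2·(≡4) mod 5; (1|5)=+1, (4|5)=+1; (−1)^{0·-2·2}·(+1)^-2·(+1)^0 = +1.
|Ram(51, -15757079)| = 2, even; anisotropic at {17, 37}.

[17, 37]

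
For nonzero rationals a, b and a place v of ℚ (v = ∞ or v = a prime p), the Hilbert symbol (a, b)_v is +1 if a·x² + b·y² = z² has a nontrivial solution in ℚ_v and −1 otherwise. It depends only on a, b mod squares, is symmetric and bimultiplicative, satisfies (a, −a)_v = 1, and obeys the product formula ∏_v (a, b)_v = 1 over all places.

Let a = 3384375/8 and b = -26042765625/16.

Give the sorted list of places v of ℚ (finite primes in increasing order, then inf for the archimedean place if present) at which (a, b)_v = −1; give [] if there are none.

[2, 5]

Mod squares: a ≡ 30, b ≡ -57. Check v ∈ {∞, 2, 3, 5, 19}.
v=∞: 30 > 0 and -57 < 0  ⇒  (a,b)_∞ = +1.
v=5: a=5^5·(≡1), b=5^6·(≡3) mod 5; (1|5)=+1, (3|5)=-1; (−1)^{5·6·2}·(+1)^6·(-1)^5 = -1.
v=2: v_2(a)=-3, v_2(b)=-4; units ≡ 7, 7 (mod 8); ε·ε+αω+βω = 1·1+-3·0+-4·0 ≡ 1  ⇒  (a,b)_2 = -1.
v=19: a=19^2·(≡1), b=19^3·(≡16) mod 19; (1|19)=+1, (16|19)=+1; (−1)^{2·3·9}·(+1)^3·(+1)^2 = +1.
v=3: a=3^1·(≡1), b=3^5·(≡2) mod 3; (1|3)=+1, (2|3)=-1; (−1)^{1·5·1}·(+1)^5·(-1)^1 = +1.
(30, -57 / ℚ) ramifies at {2, 5}: a division algebra.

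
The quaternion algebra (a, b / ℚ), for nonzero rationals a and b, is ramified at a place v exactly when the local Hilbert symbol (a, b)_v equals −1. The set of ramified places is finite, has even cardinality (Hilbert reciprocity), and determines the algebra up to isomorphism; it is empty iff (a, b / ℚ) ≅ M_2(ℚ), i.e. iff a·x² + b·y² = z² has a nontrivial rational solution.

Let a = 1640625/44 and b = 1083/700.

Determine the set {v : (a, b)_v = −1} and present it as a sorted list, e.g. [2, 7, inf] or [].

(a, b) ≡ (1155, 21) mod (ℚ^×)²; places V = {2, 3, 5, 7, 11, 19, ∞}.
(a,b)_3: α=1, u≡1; β=1, v≡1 (mod 3); (1|3)=+1, (1|3)=+1; sign (−1)^1·+1^1·+1^1 = -1.
(a,b)_11: α=-1, u≡2; β=0, v≡7 (mod 11); (2|11)=-1, (7|11)=-1; sign (−1)^0·-1^0·-1^-1 = -1.
(a,b)_5: α=7, u≡4; β=-2, v≡1 (mod 5); (4|5)=+1, (1|5)=+1; sign (−1)^0·+1^-2·+1^7 = +1.
(a,b)_19: α=0, u≡18; β=2, v≡18 (mod 19); (18|19)=-1, (18|19)=-1; sign (−1)^0·-1^2·-1^0 = +1.
(a,b)_2: α=-2, β=-2; u≡3, v≡5 (mod 8); ε(u)ε(v)=1·0, αω(v)=-2·1, βω(u)=-2·1; sum ≡ 0  ⇒  +1.
(a,b)_∞: sgn(1155)=+, sgn(21)=+, so +1.
(a,b)_7: α=1, u≡4; β=-1, v≡6 (mod 7); (4|7)=+1, (6|7)=-1; sign (−1)^1·+1^-1·-1^1 = +1.
|Ram(1155, 21)| = 2, even; anisotropic at {3, 11}.

[3, 11]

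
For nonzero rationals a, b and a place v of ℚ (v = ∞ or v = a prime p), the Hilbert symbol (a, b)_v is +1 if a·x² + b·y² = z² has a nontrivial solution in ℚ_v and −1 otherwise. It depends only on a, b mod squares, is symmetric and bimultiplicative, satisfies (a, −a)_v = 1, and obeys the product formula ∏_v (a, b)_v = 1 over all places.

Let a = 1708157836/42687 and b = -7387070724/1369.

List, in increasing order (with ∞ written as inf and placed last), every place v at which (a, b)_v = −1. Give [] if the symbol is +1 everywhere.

(a, b) ≡ (93731693, -2533289) mod (ℚ^×)²; places V = {2, 3, 7, 11, 17, 19, 23, 31, 37, ∞}.
(a,b)_19: α=1, u≡9; β=1, v≡4 (mod 19); (9|19)=+1, (4|19)=+1; sign (−1)^1·+1^1·+1^1 = -1.
(a,b)_17: α=-1, u≡1; β=1, v≡5 (mod 17); (1|17)=+1, (5|17)=-1; sign (−1)^0·+1^1·-1^-1 = -1.
(a,b)_3: α=-4, u≡2; β=6, v≡1 (mod 3); (2|3)=-1, (1|3)=+1; sign (−1)^0·-1^6·+1^-4 = +1.
(a,b)_37: α=1, u≡36; β=-2, v≡33 (mod 37); (36|37)=+1, (33|37)=+1; sign (−1)^0·+1^-2·+1^1 = +1.
(a,b)_23: α=1, u≡4; β=1, v≡6 (mod 23); (4|23)=+1, (6|23)=+1; sign (−1)^1·+1^1·+1^1 = -1.
(a,b)_2: α=2, β=2; u≡5, v≡7 (mod 8); ε(u)ε(v)=0·1, αω(v)=2·0, βω(u)=2·1; sum ≡ 0  ⇒  +1.
(a,b)_7: α=4, u≡5; β=0, v≡4 (mod 7); (5|7)=-1, (4|7)=+1; sign (−1)^0·-1^0·+1^4 = +1.
(a,b)_31: α=-1, u≡4; β=1, v≡5 (mod 31); (4|31)=+1, (5|31)=+1; sign (−1)^1·+1^1·+1^-1 = -1.
(a,b)_∞: sgn(93731693)=+, sgn(-2533289)=−, so +1.
(a,b)_11: α=1, u≡3; β=1, v≡6 (mod 11); (3|11)=+1, (6|11)=-1; sign (−1)^1·+1^1·-1^1 = +1.
(93731693, -2533289 / ℚ) ramifies at {17, 19, 23, 31}: a division algebra.

[17, 19, 23, 31]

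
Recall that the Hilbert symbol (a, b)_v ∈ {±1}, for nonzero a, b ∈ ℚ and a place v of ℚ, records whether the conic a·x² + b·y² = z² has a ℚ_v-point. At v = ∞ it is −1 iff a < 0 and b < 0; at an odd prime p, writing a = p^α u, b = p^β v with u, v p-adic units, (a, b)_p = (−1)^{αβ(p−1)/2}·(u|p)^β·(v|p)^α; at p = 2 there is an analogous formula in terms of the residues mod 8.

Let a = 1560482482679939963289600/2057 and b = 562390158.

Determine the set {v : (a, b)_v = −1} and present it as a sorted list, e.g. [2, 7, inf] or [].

[11, 17, 19, 23, 31, 37]

Mod squares: a ≡ 14467, b ≡ 562390158. Check v ∈ {∞, 2, 3, 5, 7, 11, 13, 17, 19, 23, 31, 37}.
v=11: a=11^-2·(≡8), b=11^1·(≡6) mod 11; (8|11)=-1, (6|11)=-1; (−1)^{-2·1·5}·(-1)^1·(-1)^-2 = -1.
v=3: a=3^6·(≡1), b=3^1·(≡1) mod 3; (1|3)=+1, (1|3)=+1; (−1)^{6·1·1}·(+1)^1·(+1)^6 = +1.
v=17: a=17^-1·(≡1), b=17^1·(≡12) mod 17; (1|17)=+1, (12|17)=-1; (−1)^{-1·1·8}·(+1)^1·(-1)^-1 = -1.
v=7: a=7^2·(≡3), b=7^0·(≡1) mod 7; (3|7)=-1, (1|7)=+1; (−1)^{2·0·3}·(-1)^0·(+1)^2 = +1.
v=31: a=31^0·(≡11), b=31^1·(≡15) mod 31; (11|31)=-1, (15|31)=-1; (−1)^{0·1·15}·(-1)^1·(-1)^0 = -1.
v=2: v_2(a)=24, v_2(b)=1; units ≡ 3, 7 (mod 8); ε·ε+αω+βω = 1·1+24·0+1·1 ≡ 0  ⇒  (a,b)_2 = +1.
v=13: a=13^2·(≡8), b=13^0·(≡5) mod 13; (8|13)=-1, (5|13)=-1; (−1)^{2·0·6}·(-1)^0·(-1)^2 = +1.
v=37: a=37^3·(≡4), b=37^1·(≡23) mod 37; (4|37)=+1, (23|37)=-1; (−1)^{3·1·18}·(+1)^1·(-1)^3 = -1.
v=5: a=5^2·(≡2), b=5^0·(≡3) mod 5; (2|5)=-1, (3|5)=-1; (−1)^{2·0·2}·(-1)^0·(-1)^2 = +1.
v=∞: 14467 > 0 and 562390158 > 0  ⇒  (a,b)_∞ = +1.
v=19: a=19^0·(≡15), b=19^1·(≡9) mod 19; (15|19)=-1, (9|19)=+1; (−1)^{0·1·9}·(-1)^1·(+1)^0 = -1.
v=23: a=23^3·(≡16), b=23^1·(≡9) mod 23; (16|23)=+1, (9|23)=+1; (−1)^{3·1·11}·(+1)^1·(+1)^3 = -1.
|Ram(14467, 562390158)| = 6, even; anisotropic at {11, 17, 19, 23, 31, 37}.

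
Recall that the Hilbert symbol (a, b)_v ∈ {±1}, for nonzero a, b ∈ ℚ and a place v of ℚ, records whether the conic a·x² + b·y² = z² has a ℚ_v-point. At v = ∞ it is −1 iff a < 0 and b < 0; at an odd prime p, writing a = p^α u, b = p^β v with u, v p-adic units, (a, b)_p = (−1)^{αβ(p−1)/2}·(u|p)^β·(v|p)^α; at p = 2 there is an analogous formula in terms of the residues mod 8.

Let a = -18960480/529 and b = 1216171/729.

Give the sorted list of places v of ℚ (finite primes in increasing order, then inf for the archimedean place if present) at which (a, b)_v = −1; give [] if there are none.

[2, 7, 11, 19]

Mod squares: a ≡ -14630, b ≡ 19. Check v ∈ {∞, 2, 3, 5, 7, 11, 19, 23}.
v=11: a=11^1·(≡9), b=11^2·(≡10) mod 11; (9|11)=+1, (10|11)=-1; (−1)^{1·2·5}·(+1)^2·(-1)^1 = -1.
v=∞: -14630 < 0 and 19 > 0  ⇒  (a,b)_∞ = +1.
v=5: a=5^1·(≡1), b=5^0·(≡4) mod 5; (1|5)=+1, (4|5)=+1; (−1)^{1·0·2}·(+1)^0·(+1)^1 = +1.
v=19: a=19^1·(≡7), b=19^1·(≡16) mod 19; (7|19)=+1, (16|19)=+1; (−1)^{1·1·9}·(+1)^1·(+1)^1 = -1.
v=2: v_2(a)=5, v_2(b)=0; units ≡ 5, 3 (mod 8); ε·ε+αω+βω = 0·1+5·1+0·1 ≡ 1  ⇒  (a,b)_2 = -1.
v=23: a=23^-2·(≡7), b=23^2·(≡10) mod 23; (7|23)=-1, (10|23)=-1; (−1)^{-2·2·11}·(-1)^2·(-1)^-2 = +1.
v=3: a=3^4·(≡1), b=3^-6·(≡1) mod 3; (1|3)=+1, (1|3)=+1; (−1)^{4·-6·1}·(+1)^-6·(+1)^4 = +1.
v=7: a=7^1·(≡6), b=7^0·(≡5) mod 7; (6|7)=-1, (5|7)=-1; (−1)^{1·0·3}·(-1)^0·(-1)^1 = -1.
|Ram(-14630, 19)| = 4, even; anisotropic at {2, 7, 11, 19}.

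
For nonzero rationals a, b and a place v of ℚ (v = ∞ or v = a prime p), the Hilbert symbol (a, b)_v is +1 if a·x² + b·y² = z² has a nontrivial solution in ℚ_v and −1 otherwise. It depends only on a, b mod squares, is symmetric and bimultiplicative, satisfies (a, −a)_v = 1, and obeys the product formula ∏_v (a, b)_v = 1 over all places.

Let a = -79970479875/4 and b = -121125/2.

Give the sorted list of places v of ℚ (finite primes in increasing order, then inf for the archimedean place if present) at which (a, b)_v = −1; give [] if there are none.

[2, 5, 13, inf]

(a, b) ≡ (-12155, -9690) mod (ℚ^×)²; places V = {2, 3, 5, 11, 13, 17, 19, ∞}.
(a,b)_2: α=-2, β=-1; u≡5, v≡3 (mod 8); ε(u)ε(v)=0·1, αω(v)=-2·1, βω(u)=-1·1; sum ≡ 1  ⇒  -1.
(a,b)_5: α=3, u≡4; β=3, v≡3 (mod 5); (4|5)=+1, (3|5)=-1; sign (−1)^0·+1^3·-1^3 = -1.
(a,b)_3: α=6, u≡1; β=1, v≡1 (mod 3); (1|3)=+1, (1|3)=+1; sign (−1)^0·+1^1·+1^6 = +1.
(a,b)_19: α=2, u≡5; β=1, v≡14 (mod 19); (5|19)=+1, (14|19)=-1; sign (−1)^0·+1^1·-1^2 = +1.
(a,b)_∞: sgn(-12155)=−, sgn(-9690)=−, so -1.
(a,b)_17: α=1, u≡16; β=1, v≡16 (mod 17); (16|17)=+1, (16|17)=+1; sign (−1)^0·+1^1·+1^1 = +1.
(a,b)_13: α=1, u≡4; β=0, v≡11 (mod 13); (4|13)=+1, (11|13)=-1; sign (−1)^0·+1^0·-1^1 = -1.
(a,b)_11: α=1, u≡6; β=0, v≡9 (mod 11); (6|11)=-1, (9|11)=+1; sign (−1)^0·-1^0·+1^1 = +1.
(-12155, -9690 / ℚ) ramifies at {2, 5, 13, ∞}: a division algebra.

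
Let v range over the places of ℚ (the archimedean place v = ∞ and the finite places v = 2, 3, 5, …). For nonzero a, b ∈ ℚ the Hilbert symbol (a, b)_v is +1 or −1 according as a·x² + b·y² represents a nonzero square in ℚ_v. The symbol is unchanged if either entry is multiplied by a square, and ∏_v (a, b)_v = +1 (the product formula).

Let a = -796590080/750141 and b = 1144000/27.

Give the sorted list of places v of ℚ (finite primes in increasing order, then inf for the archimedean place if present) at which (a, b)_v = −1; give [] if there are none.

[3, 7, 13, 17]

Mod squares: a ≡ -255255, b ≡ 2145. Check v ∈ {∞, 2, 3, 5, 7, 11, 13, 17}.
v=11: a=11^1·(≡3), b=11^1·(≡10) mod 11; (3|11)=+1, (10|11)=-1; (−1)^{1·1·5}·(+1)^1·(-1)^1 = +1.
v=5: a=5^1·(≡4), b=5^3·(≡1) mod 5; (4|5)=+1, (1|5)=+1; (−1)^{1·3·2}·(+1)^3·(+1)^1 = +1.
v=3: a=3^-7·(≡1), b=3^-3·(≡1) mod 3; (1|3)=+1, (1|3)=+1; (−1)^{-7·-3·1}·(+1)^-3·(+1)^-7 = -1.
v=2: v_2(a)=16, v_2(b)=6; units ≡ 1, 1 (mod 8); ε·ε+αω+βω = 0·0+16·0+6·0 ≡ 0  ⇒  (a,b)_2 = +1.
v=∞: -255255 < 0 and 2145 > 0  ⇒  (a,b)_∞ = +1.
v=17: a=17^1·(≡1), b=17^0·(≡7) mod 17; (1|17)=+1, (7|17)=-1; (−1)^{1·0·8}·(+1)^0·(-1)^1 = -1.
v=13: a=13^1·(≡8), b=13^1·(≡3) mod 13; (8|13)=-1, (3|13)=+1; (−1)^{1·1·6}·(-1)^1·(+1)^1 = -1.
v=7: a=7^-3·(≡5), b=7^0·(≡3) mod 7; (5|7)=-1, (3|7)=-1; (−1)^{-3·0·3}·(-1)^0·(-1)^-3 = -1.
|Ram(-255255, 2145)| = 4, even; anisotropic at {3, 7, 13, 17}.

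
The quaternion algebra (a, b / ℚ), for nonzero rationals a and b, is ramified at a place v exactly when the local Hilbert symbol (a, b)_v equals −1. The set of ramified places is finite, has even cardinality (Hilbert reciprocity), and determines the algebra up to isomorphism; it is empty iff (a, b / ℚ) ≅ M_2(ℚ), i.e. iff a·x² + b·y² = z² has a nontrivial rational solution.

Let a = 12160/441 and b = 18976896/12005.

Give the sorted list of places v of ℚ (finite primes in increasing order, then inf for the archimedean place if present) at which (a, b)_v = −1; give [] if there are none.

(a, b) ≡ (190, 570) mod (ℚ^×)²; places V = {2, 3, 5, 7, 17, 19, ∞}.
(a,b)_5: α=1, u≡2; β=-1, v≡1 (mod 5); (2|5)=-1, (1|5)=+1; sign (−1)^0·-1^-1·+1^1 = -1.
(a,b)_∞: sgn(190)=+, sgn(570)=+, so +1.
(a,b)_19: α=1, u≡8; β=1, v≡9 (mod 19); (8|19)=-1, (9|19)=+1; sign (−1)^1·-1^1·+1^1 = +1.
(a,b)_17: α=0, u≡12; β=2, v≡9 (mod 17); (12|17)=-1, (9|17)=+1; sign (−1)^0·-1^2·+1^0 = +1.
(a,b)_2: α=7, β=7; u≡7, v≡5 (mod 8); ε(u)ε(v)=1·0, αω(v)=7·1, βω(u)=7·0; sum ≡ 1  ⇒  -1.
(a,b)_7: α=-2, u≡4; β=-4, v≡3 (mod 7); (4|7)=+1, (3|7)=-1; sign (−1)^0·+1^-4·-1^-2 = +1.
(a,b)_3: α=-2, u≡1; β=3, v≡1 (mod 3); (1|3)=+1, (1|3)=+1; sign (−1)^0·+1^3·+1^-2 = +1.
(190, 570 / ℚ) ramifies at {2, 5}: a division algebra.

[2, 5]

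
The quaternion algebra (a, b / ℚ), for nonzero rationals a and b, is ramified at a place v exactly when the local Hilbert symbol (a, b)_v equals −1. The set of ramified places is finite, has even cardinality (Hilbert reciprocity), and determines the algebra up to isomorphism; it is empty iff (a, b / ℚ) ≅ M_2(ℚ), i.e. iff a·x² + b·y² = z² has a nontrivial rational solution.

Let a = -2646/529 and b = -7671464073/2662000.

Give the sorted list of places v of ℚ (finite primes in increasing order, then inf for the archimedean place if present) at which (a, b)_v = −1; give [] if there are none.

[13, inf]

(a, b) ≡ (-6, -15015) mod (ℚ^×)²; places V = {2, 3, 5, 7, 11, 13, 19, 23, 31, ∞}.
(a,b)_3: α=3, u≡1; β=5, v≡2 (mod 3); (1|3)=+1, (2|3)=-1; sign (−1)^1·+1^5·-1^3 = +1.
(a,b)_19: α=0, u≡8; β=2, v≡18 (mod 19); (8|19)=-1, (18|19)=-1; sign (−1)^0·-1^2·-1^0 = +1.
(a,b)_31: α=0, u≡10; β=2, v≡14 (mod 31); (10|31)=+1, (14|31)=+1; sign (−1)^0·+1^2·+1^0 = +1.
(a,b)_5: α=0, u≡1; β=-3, v≡2 (mod 5); (1|5)=+1, (2|5)=-1; sign (−1)^0·+1^-3·-1^0 = +1.
(a,b)_13: α=0, u≡5; β=1, v≡2 (mod 13); (5|13)=-1, (2|13)=-1; sign (−1)^0·-1^1·-1^0 = -1.
(a,b)_7: α=2, u≡4; β=1, v≡1 (mod 7); (4|7)=+1, (1|7)=+1; sign (−1)^0·+1^1·+1^2 = +1.
(a,b)_2: α=1, β=-4; u≡5, v≡1 (mod 8); ε(u)ε(v)=0·0, αω(v)=1·0, βω(u)=-4·1; sum ≡ 0  ⇒  +1.
(a,b)_23: α=-2, u≡22; β=0, v≡6 (mod 23); (22|23)=-1, (6|23)=+1; sign (−1)^0·-1^0·+1^-2 = +1.
(a,b)_11: α=0, u≡5; β=-3, v≡10 (mod 11); (5|11)=+1, (10|11)=-1; sign (−1)^0·+1^-3·-1^0 = +1.
(a,b)_∞: sgn(-6)=−, sgn(-15015)=−, so -1.
Ram(-6, -15015) = {13, ∞}; no ℚ_13-point on the conic.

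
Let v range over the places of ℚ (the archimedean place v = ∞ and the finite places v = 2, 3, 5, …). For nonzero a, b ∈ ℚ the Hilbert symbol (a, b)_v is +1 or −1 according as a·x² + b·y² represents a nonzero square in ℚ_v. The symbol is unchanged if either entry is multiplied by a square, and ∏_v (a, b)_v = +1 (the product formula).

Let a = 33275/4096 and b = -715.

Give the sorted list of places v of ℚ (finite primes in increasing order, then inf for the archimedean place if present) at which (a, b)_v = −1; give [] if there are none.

[11, 13]

(a, b) ≡ (11, -715) mod (ℚ^×)²; places V = {2, 5, 11, 13, ∞}.
(a,b)_5: α=2, u≡1; β=1, v≡2 (mod 5); (1|5)=+1, (2|5)=-1; sign (−1)^0·+1^1·-1^2 = +1.
(a,b)_∞: sgn(11)=+, sgn(-715)=−, so +1.
(a,b)_11: α=3, u≡9; β=1, v≡1 (mod 11); (9|11)=+1, (1|11)=+1; sign (−1)^1·+1^1·+1^3 = -1.
(a,b)_2: α=-12, β=0; u≡3, v≡5 (mod 8); ε(u)ε(v)=1·0, αω(v)=-12·1, βω(u)=0·1; sum ≡ 0  ⇒  +1.
(a,b)_13: α=0, u≡8; β=1, v≡10 (mod 13); (8|13)=-1, (10|13)=+1; sign (−1)^0·-1^1·+1^0 = -1.
|Ram(11, -715)| = 2, even; anisotropic at {11, 13}.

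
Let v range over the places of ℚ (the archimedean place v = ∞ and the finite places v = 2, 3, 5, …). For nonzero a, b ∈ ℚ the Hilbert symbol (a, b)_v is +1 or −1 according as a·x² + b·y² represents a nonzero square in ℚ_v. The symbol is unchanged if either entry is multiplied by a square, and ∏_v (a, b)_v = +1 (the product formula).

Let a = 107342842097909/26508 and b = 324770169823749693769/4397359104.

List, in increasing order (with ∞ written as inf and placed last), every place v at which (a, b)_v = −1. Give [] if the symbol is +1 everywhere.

[2, 3, 19, 41]

Mod squares: a ≡ 72447, b ≡ 4201926. Check v ∈ {∞, 2, 3, 11, 17, 19, 29, 31, 41, 47}.
v=41: a=41^1·(≡4), b=41^1·(≡15) mod 41; (4|41)=+1, (15|41)=-1; (−1)^{1·1·20}·(+1)^1·(-1)^1 = -1.
v=11: a=11^4·(≡9), b=11^4·(≡5) mod 11; (9|11)=+1, (5|11)=+1; (−1)^{4·4·5}·(+1)^4·(+1)^4 = +1.
v=∞: 72447 > 0 and 4201926 > 0  ⇒  (a,b)_∞ = +1.
v=29: a=29^2·(≡5), b=29^3·(≡10) mod 29; (5|29)=+1, (10|29)=-1; (−1)^{2·3·14}·(+1)^3·(-1)^2 = +1.
v=47: a=47^-2·(≡13), b=47^-2·(≡24) mod 47; (13|47)=-1, (24|47)=+1; (−1)^{-2·-2·23}·(-1)^-2·(+1)^-2 = +1.
v=17: a=17^0·(≡6), b=17^2·(≡8) mod 17; (6|17)=-1, (8|17)=+1; (−1)^{0·2·8}·(-1)^2·(+1)^0 = +1.
v=2: v_2(a)=-2, v_2(b)=-13; units ≡ 7, 3 (mod 8); ε·ε+αω+βω = 1·1+-2·1+-13·0 ≡ 1  ⇒  (a,b)_2 = -1.
v=19: a=19^3·(≡14), b=19^5·(≡10) mod 19; (14|19)=-1, (10|19)=-1; (−1)^{3·5·9}·(-1)^5·(-1)^3 = -1.
v=3: a=3^-1·(≡2), b=3^-5·(≡2) mod 3; (2|3)=-1, (2|3)=-1; (−1)^{-1·-5·1}·(-1)^-5·(-1)^-1 = -1.
v=31: a=31^1·(≡30), b=31^1·(≡4) mod 31; (30|31)=-1, (4|31)=+1; (−1)^{1·1·15}·(-1)^1·(+1)^1 = +1.
(72447, 4201926 / ℚ) ramifies at {2, 3, 19, 41}: a division algebra.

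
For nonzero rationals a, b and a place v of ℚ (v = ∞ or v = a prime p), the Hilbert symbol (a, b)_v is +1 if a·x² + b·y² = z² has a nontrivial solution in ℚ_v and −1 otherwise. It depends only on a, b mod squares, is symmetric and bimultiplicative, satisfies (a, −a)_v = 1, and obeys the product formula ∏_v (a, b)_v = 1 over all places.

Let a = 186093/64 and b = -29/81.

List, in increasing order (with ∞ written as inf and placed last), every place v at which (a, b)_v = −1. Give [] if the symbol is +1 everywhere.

[23, 29]

(a, b) ≡ (20677, -29) mod (ℚ^×)²; places V = {2, 3, 23, 29, 31, ∞}.
(a,b)_29: α=1, u≡11; β=1, v≡5 (mod 29); (11|29)=-1, (5|29)=+1; sign (−1)^0·-1^1·+1^1 = -1.
(a,b)_23: α=1, u≡1; β=0, v≡11 (mod 23); (1|23)=+1, (11|23)=-1; sign (−1)^0·+1^0·-1^1 = -1.
(a,b)_31: α=1, u≡10; β=0, v≡5 (mod 31); (10|31)=+1, (5|31)=+1; sign (−1)^0·+1^0·+1^1 = +1.
(a,b)_∞: sgn(20677)=+, sgn(-29)=−, so +1.
(a,b)_3: α=2, u≡1; β=-4, v≡1 (mod 3); (1|3)=+1, (1|3)=+1; sign (−1)^0·+1^-4·+1^2 = +1.
(a,b)_2: α=-6, β=0; u≡5, v≡3 (mod 8); ε(u)ε(v)=0·1, αω(v)=-6·1, βω(u)=0·1; sum ≡ 0  ⇒  +1.
Ram(20677, -29) = {23, 29}; no ℚ_23-point on the conic.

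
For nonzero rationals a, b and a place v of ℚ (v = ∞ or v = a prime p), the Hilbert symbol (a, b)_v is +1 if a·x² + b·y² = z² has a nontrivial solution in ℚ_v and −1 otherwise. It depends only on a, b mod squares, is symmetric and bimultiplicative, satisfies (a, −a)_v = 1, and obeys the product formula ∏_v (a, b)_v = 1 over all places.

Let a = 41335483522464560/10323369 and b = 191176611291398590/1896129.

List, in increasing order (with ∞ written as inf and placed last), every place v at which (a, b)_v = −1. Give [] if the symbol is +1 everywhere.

[37, 43]

(a, b) ≡ (255635, 18916990) mod (ℚ^×)²; places V = {2, 3, 5, 7, 11, 13, 17, 19, 29, 37, 41, 43, ∞}.
(a,b)_5: α=1, u≡3; β=1, v≡2 (mod 5); (3|5)=-1, (2|5)=-1; sign (−1)^0·-1^1·-1^1 = +1.
(a,b)_7: α=-2, u≡1; β=0, v≡1 (mod 7); (1|7)=+1, (1|7)=+1; sign (−1)^0·+1^0·+1^-2 = +1.
(a,b)_2: α=4, β=1; u≡3, v≡7 (mod 8); ε(u)ε(v)=1·1, αω(v)=4·0, βω(u)=1·1; sum ≡ 0  ⇒  +1.
(a,b)_37: α=2, u≡22; β=3, v≡16 (mod 37); (22|37)=-1, (16|37)=+1; sign (−1)^0·-1^3·+1^2 = -1.
(a,b)_11: α=2, u≡10; β=2, v≡4 (mod 11); (10|11)=-1, (4|11)=+1; sign (−1)^0·-1^2·+1^2 = +1.
(a,b)_29: α=1, u≡16; β=1, v≡13 (mod 29); (16|29)=+1, (13|29)=+1; sign (−1)^0·+1^1·+1^1 = +1.
(a,b)_17: α=-2, u≡6; β=-2, v≡8 (mod 17); (6|17)=-1, (8|17)=+1; sign (−1)^0·-1^-2·+1^-2 = +1.
(a,b)_∞: sgn(255635)=+, sgn(18916990)=+, so +1.
(a,b)_41: α=1, u≡38; β=1, v≡15 (mod 41); (38|41)=-1, (15|41)=-1; sign (−1)^0·-1^1·-1^1 = +1.
(a,b)_3: α=-6, u≡2; β=-8, v≡1 (mod 3); (2|3)=-1, (1|3)=+1; sign (−1)^0·-1^-8·+1^-6 = +1.
(a,b)_19: α=2, u≡9; β=2, v≡1 (mod 19); (9|19)=+1, (1|19)=+1; sign (−1)^0·+1^2·+1^2 = +1.
(a,b)_13: α=2, u≡9; β=2, v≡4 (mod 13); (9|13)=+1, (4|13)=+1; sign (−1)^0·+1^2·+1^2 = +1.
(a,b)_43: α=1, u≡21; β=1, v≡11 (mod 43); (21|43)=+1, (11|43)=+1; sign (−1)^1·+1^1·+1^1 = -1.
(255635, 18916990 / ℚ) ramifies at {37, 43}: a division algebra.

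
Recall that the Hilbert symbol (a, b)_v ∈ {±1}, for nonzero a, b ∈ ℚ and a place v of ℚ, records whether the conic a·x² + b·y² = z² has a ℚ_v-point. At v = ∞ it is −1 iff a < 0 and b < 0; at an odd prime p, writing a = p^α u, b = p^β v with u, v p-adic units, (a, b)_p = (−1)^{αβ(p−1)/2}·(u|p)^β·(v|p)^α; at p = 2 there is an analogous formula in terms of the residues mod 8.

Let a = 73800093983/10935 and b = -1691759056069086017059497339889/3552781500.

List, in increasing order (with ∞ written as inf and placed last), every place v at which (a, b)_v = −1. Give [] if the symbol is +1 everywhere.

[3, 5, 17, 23]

Mod squares: a ≡ 81345, b ≡ -1870935. Check v ∈ {∞, 2, 3, 5, 7, 11, 13, 17, 19, 23, 29, 31}.
v=17: a=17^3·(≡1), b=17^9·(≡6) mod 17; (1|17)=+1, (6|17)=-1; (−1)^{3·9·8}·(+1)^9·(-1)^3 = -1.
v=2: v_2(a)=0, v_2(b)=-2; units ≡ 1, 1 (mod 8); ε·ε+αω+βω = 0·0+0·0+-2·0 ≡ 0  ⇒  (a,b)_2 = +1.
v=11: a=11^1·(≡1), b=11^3·(≡2) mod 11; (1|11)=+1, (2|11)=-1; (−1)^{1·3·5}·(+1)^3·(-1)^1 = +1.
v=3: a=3^-7·(≡1), b=3^-9·(≡1) mod 3; (1|3)=+1, (1|3)=+1; (−1)^{-7·-9·1}·(+1)^-9·(+1)^-7 = -1.
v=31: a=31^2·(≡14), b=31^2·(≡18) mod 31; (14|31)=+1, (18|31)=+1; (−1)^{2·2·15}·(+1)^2·(+1)^2 = +1.
v=7: a=7^2·(≡6), b=7^6·(≡2) mod 7; (6|7)=-1, (2|7)=+1; (−1)^{2·6·3}·(-1)^6·(+1)^2 = +1.
v=23: a=23^0·(≡17), b=23^1·(≡6) mod 23; (17|23)=-1, (6|23)=+1; (−1)^{0·1·11}·(-1)^1·(+1)^0 = -1.
v=19: a=19^0·(≡11), b=19^-2·(≡14) mod 19; (11|19)=+1, (14|19)=-1; (−1)^{0·-2·9}·(+1)^-2·(-1)^0 = +1.
v=13: a=13^0·(≡9), b=13^2·(≡3) mod 13; (9|13)=+1, (3|13)=+1; (−1)^{0·2·6}·(+1)^2·(+1)^0 = +1.
v=∞: 81345 > 0 and -1870935 < 0  ⇒  (a,b)_∞ = +1.
v=29: a=29^1·(≡2), b=29^3·(≡11) mod 29; (2|29)=-1, (11|29)=-1; (−1)^{1·3·14}·(-1)^3·(-1)^1 = +1.
v=5: a=5^-1·(≡4), b=5^-3·(≡3) mod 5; (4|5)=+1, (3|5)=-1; (−1)^{-1·-3·2}·(+1)^-3·(-1)^-1 = -1.
|Ram(81345, -1870935)| = 4, even; anisotropic at {3, 5, 17, 23}.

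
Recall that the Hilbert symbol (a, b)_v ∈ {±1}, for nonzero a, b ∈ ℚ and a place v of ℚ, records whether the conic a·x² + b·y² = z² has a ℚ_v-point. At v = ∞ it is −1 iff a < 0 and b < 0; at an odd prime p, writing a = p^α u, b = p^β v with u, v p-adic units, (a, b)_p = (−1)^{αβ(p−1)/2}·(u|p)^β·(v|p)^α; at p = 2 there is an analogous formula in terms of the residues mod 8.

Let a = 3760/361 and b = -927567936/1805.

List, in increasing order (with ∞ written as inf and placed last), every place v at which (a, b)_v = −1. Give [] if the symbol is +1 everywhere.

(a, b) ≡ (235, -5) mod (ℚ^×)²; places V = {2, 3, 5, 19, 47, ∞}.
(a,b)_2: α=4, β=6; u≡3, v≡3 (mod 8); ε(u)ε(v)=1·1, αω(v)=4·1, βω(u)=6·1; sum ≡ 1  ⇒  -1.
(a,b)_47: α=1, u≡26; β=2, v≡17 (mod 47); (26|47)=-1, (17|47)=+1; sign (−1)^0·-1^2·+1^1 = +1.
(a,b)_5: α=1, u≡2; β=-1, v≡4 (mod 5); (2|5)=-1, (4|5)=+1; sign (−1)^0·-1^-1·+1^1 = -1.
(a,b)_∞: sgn(235)=+, sgn(-5)=−, so +1.
(a,b)_19: α=-2, u≡17; β=-2, v≡15 (mod 19); (17|19)=+1, (15|19)=-1; sign (−1)^0·+1^-2·-1^-2 = +1.
(a,b)_3: α=0, u≡1; β=8, v≡1 (mod 3); (1|3)=+1, (1|3)=+1; sign (−1)^0·+1^8·+1^0 = +1.
|Ram(235, -5)| = 2, even; anisotropic at {2, 5}.

[2, 5]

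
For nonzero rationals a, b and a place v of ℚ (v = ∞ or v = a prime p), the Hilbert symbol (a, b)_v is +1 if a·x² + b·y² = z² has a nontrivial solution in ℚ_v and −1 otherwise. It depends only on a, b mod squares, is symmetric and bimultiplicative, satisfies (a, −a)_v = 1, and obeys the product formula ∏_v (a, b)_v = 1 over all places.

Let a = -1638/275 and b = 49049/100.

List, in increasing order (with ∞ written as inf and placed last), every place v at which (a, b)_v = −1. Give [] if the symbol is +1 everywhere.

[11, 13]

(a, b) ≡ (-2002, 1001) mod (ℚ^×)²; places V = {2, 3, 5, 7, 11, 13, ∞}.
(a,b)_5: α=-2, u≡2; β=-2, v≡1 (mod 5); (2|5)=-1, (1|5)=+1; sign (−1)^0·-1^-2·+1^-2 = +1.
(a,b)_∞: sgn(-2002)=−, sgn(1001)=+, so +1.
(a,b)_7: α=1, u≡2; β=3, v≡5 (mod 7); (2|7)=+1, (5|7)=-1; sign (−1)^1·+1^3·-1^1 = +1.
(a,b)_3: α=2, u≡2; β=0, v≡2 (mod 3); (2|3)=-1, (2|3)=-1; sign (−1)^0·-1^0·-1^2 = +1.
(a,b)_2: α=1, β=-2; u≡7, v≡1 (mod 8); ε(u)ε(v)=1·0, αω(v)=1·0, βω(u)=-2·0; sum ≡ 0  ⇒  +1.
(a,b)_11: α=-1, u≡4; β=1, v≡4 (mod 11); (4|11)=+1, (4|11)=+1; sign (−1)^1·+1^1·+1^-1 = -1.
(a,b)_13: α=1, u≡2; β=1, v≡9 (mod 13); (2|13)=-1, (9|13)=+1; sign (−1)^0·-1^1·+1^1 = -1.
|Ram(-2002, 1001)| = 2, even; anisotropic at {11, 13}.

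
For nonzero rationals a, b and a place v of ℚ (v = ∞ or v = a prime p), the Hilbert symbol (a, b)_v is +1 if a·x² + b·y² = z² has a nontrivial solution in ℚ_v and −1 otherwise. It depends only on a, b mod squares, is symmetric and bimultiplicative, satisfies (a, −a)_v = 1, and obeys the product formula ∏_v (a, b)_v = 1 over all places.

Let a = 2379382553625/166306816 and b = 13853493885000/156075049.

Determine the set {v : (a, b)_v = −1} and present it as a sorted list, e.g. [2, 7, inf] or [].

(a, b) ≡ (105, 66) mod (ℚ^×)²; places V = {2, 3, 5, 7, 11, 13, 17, 23, 31, ∞}.
(a,b)_3: α=1, u≡2; β=1, v≡1 (mod 3); (2|3)=-1, (1|3)=+1; sign (−1)^1·-1^1·+1^1 = +1.
(a,b)_31: α=-2, u≡23; β=-4, v≡18 (mod 31); (23|31)=-1, (18|31)=+1; sign (−1)^0·-1^-4·+1^-2 = +1.
(a,b)_13: α=-2, u≡4; β=-2, v≡3 (mod 13); (4|13)=+1, (3|13)=+1; sign (−1)^0·+1^-2·+1^-2 = +1.
(a,b)_7: α=3, u≡2; β=4, v≡3 (mod 7); (2|7)=+1, (3|7)=-1; sign (−1)^0·+1^4·-1^3 = -1.
(a,b)_∞: sgn(105)=+, sgn(66)=+, so +1.
(a,b)_5: α=3, u≡4; β=4, v≡4 (mod 5); (4|5)=+1, (4|5)=+1; sign (−1)^0·+1^4·+1^3 = +1.
(a,b)_11: α=2, u≡10; β=3, v≡7 (mod 11); (10|11)=-1, (7|11)=-1; sign (−1)^0·-1^3·-1^2 = -1.
(a,b)_23: α=2, u≡4; β=0, v≡10 (mod 23); (4|23)=+1, (10|23)=-1; sign (−1)^0·+1^0·-1^2 = +1.
(a,b)_17: α=2, u≡11; β=2, v≡13 (mod 17); (11|17)=-1, (13|17)=+1; sign (−1)^0·-1^2·+1^2 = +1.
(a,b)_2: α=-10, β=3; u≡1, v≡1 (mod 8); ε(u)ε(v)=0·0, αω(v)=-10·0, βω(u)=3·0; sum ≡ 0  ⇒  +1.
(105, 66 / ℚ) ramifies at {7, 11}: a division algebra.

[7, 11]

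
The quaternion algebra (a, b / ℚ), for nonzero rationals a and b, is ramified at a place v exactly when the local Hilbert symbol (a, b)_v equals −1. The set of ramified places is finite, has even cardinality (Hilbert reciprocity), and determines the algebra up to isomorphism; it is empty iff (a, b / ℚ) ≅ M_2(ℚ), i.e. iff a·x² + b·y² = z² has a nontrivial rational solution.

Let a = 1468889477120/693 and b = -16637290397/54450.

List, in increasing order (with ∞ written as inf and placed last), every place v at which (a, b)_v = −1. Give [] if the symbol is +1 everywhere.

[2, 7, 11, 13, 17, 29]

(a, b) ≡ (76491415, -95914) mod (ℚ^×)²; places V = {2, 3, 5, 7, 11, 13, 17, 19, 29, 31, ∞}.
(a,b)_11: α=-1, u≡4; β=-2, v≡2 (mod 11); (4|11)=+1, (2|11)=-1; sign (−1)^0·+1^-2·-1^-1 = -1.
(a,b)_5: α=1, u≡3; β=-2, v≡1 (mod 5); (3|5)=-1, (1|5)=+1; sign (−1)^0·-1^-2·+1^1 = +1.
(a,b)_3: α=-2, u≡1; β=-2, v≡2 (mod 3); (1|3)=+1, (2|3)=-1; sign (−1)^0·+1^-2·-1^-2 = +1.
(a,b)_7: α=-1, u≡2; β=1, v≡4 (mod 7); (2|7)=+1, (4|7)=+1; sign (−1)^1·+1^1·+1^-1 = -1.
(a,b)_17: α=1, u≡6; β=1, v≡15 (mod 17); (6|17)=-1, (15|17)=+1; sign (−1)^0·-1^1·+1^1 = -1.
(a,b)_19: α=2, u≡3; β=2, v≡17 (mod 19); (3|19)=-1, (17|19)=+1; sign (−1)^0·-1^2·+1^2 = +1.
(a,b)_31: α=1, u≡5; β=3, v≡22 (mod 31); (5|31)=+1, (22|31)=-1; sign (−1)^1·+1^3·-1^1 = +1.
(a,b)_2: α=12, β=-1; u≡7, v≡3 (mod 8); ε(u)ε(v)=1·1, αω(v)=12·1, βω(u)=-1·0; sum ≡ 1  ⇒  -1.
(a,b)_∞: sgn(76491415)=+, sgn(-95914)=−, so +1.
(a,b)_13: α=1, u≡9; β=1, v≡8 (mod 13); (9|13)=+1, (8|13)=-1; sign (−1)^0·+1^1·-1^1 = -1.
(a,b)_29: α=1, u≡21; β=0, v≡19 (mod 29); (21|29)=-1, (19|29)=-1; sign (−1)^0·-1^0·-1^1 = -1.
(76491415, -95914 / ℚ) ramifies at {2, 7, 11, 13, 17, 29}: a division algebra.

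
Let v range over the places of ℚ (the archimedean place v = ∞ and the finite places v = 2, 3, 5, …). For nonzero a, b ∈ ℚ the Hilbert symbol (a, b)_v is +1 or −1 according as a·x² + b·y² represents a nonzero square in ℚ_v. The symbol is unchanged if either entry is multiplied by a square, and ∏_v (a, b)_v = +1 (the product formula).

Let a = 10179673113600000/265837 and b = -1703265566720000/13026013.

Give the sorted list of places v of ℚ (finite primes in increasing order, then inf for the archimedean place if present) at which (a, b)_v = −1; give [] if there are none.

(a, b) ≡ (130, -221) mod (ℚ^×)²; places V = {2, 3, 5, 7, 11, 13, 17, 23, ∞}.
(a,b)_11: α=-2, u≡4; β=-2, v≡2 (mod 11); (4|11)=+1, (2|11)=-1; sign (−1)^0·+1^-2·-1^-2 = +1.
(a,b)_13: α=-3, u≡9; β=-3, v≡3 (mod 13); (9|13)=+1, (3|13)=+1; sign (−1)^0·+1^-3·+1^-3 = +1.
(a,b)_17: α=4, u≡5; β=3, v≡9 (mod 17); (5|17)=-1, (9|17)=+1; sign (−1)^0·-1^3·+1^4 = -1.
(a,b)_23: α=2, u≡11; β=2, v≡1 (mod 23); (11|23)=-1, (1|23)=+1; sign (−1)^0·-1^2·+1^2 = +1.
(a,b)_∞: sgn(130)=+, sgn(-221)=−, so +1.
(a,b)_2: α=13, β=20; u≡1, v≡3 (mod 8); ε(u)ε(v)=0·1, αω(v)=13·1, βω(u)=20·0; sum ≡ 1  ⇒  -1.
(a,b)_5: α=5, u≡1; β=4, v≡1 (mod 5); (1|5)=+1, (1|5)=+1; sign (−1)^0·+1^4·+1^5 = +1.
(a,b)_7: α=0, u≡2; β=-2, v≡5 (mod 7); (2|7)=+1, (5|7)=-1; sign (−1)^0·+1^-2·-1^0 = +1.
(a,b)_3: α=2, u≡1; β=0, v≡1 (mod 3); (1|3)=+1, (1|3)=+1; sign (−1)^0·+1^0·+1^2 = +1.
|Ram(130, -221)| = 2, even; anisotropic at {2, 17}.

[2, 17]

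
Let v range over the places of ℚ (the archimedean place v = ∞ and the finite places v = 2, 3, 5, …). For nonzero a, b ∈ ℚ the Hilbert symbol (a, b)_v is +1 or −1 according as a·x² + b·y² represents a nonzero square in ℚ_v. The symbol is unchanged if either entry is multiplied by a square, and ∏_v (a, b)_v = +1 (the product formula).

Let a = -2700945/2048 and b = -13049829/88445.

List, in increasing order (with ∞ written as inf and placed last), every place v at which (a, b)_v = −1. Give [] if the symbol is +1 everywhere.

[2, 3, 5, inf]

(a, b) ≡ (-7410, -1105) mod (ℚ^×)²; places V = {2, 3, 5, 7, 13, 17, 19, ∞}.
(a,b)_2: α=-11, β=0; u≡7, v≡7 (mod 8); ε(u)ε(v)=1·1, αω(v)=-11·0, βω(u)=0·0; sum ≡ 1  ⇒  -1.
(a,b)_13: α=1, u≡2; β=1, v≡11 (mod 13); (2|13)=-1, (11|13)=-1; sign (−1)^0·-1^1·-1^1 = +1.
(a,b)_∞: sgn(-7410)=−, sgn(-1105)=−, so -1.
(a,b)_5: α=1, u≡2; β=-1, v≡4 (mod 5); (2|5)=-1, (4|5)=+1; sign (−1)^0·-1^-1·+1^1 = -1.
(a,b)_19: α=1, u≡4; β=-2, v≡1 (mod 19); (4|19)=+1, (1|19)=+1; sign (−1)^0·+1^-2·+1^1 = +1.
(a,b)_3: α=7, u≡2; β=10, v≡2 (mod 3); (2|3)=-1, (2|3)=-1; sign (−1)^0·-1^10·-1^7 = -1.
(a,b)_7: α=0, u≡3; β=-2, v≡2 (mod 7); (3|7)=-1, (2|7)=+1; sign (−1)^0·-1^-2·+1^0 = +1.
(a,b)_17: α=0, u≡4; β=1, v≡6 (mod 17); (4|17)=+1, (6|17)=-1; sign (−1)^0·+1^1·-1^0 = +1.
Ram(-7410, -1105) = {2, 3, 5, ∞}; no ℚ_2-point on the conic.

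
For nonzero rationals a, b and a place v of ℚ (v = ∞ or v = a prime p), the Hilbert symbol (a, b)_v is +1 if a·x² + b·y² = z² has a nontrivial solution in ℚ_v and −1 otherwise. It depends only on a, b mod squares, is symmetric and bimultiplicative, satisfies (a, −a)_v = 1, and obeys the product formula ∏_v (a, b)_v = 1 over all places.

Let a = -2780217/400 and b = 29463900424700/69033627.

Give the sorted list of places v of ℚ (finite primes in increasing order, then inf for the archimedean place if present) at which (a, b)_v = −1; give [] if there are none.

[23, 37]

(a, b) ≡ (-2553, 69) mod (ℚ^×)²; places V = {2, 3, 5, 7, 11, 13, 19, 23, 37, 41, ∞}.
(a,b)_11: α=2, u≡6; β=0, v≡9 (mod 11); (6|11)=-1, (9|11)=+1; sign (−1)^0·-1^0·+1^2 = +1.
(a,b)_23: α=1, u≡1; β=3, v≡8 (mod 23); (1|23)=+1, (8|23)=+1; sign (−1)^1·+1^3·+1^1 = -1.
(a,b)_7: α=0, u≡1; β=2, v≡5 (mod 7); (1|7)=+1, (5|7)=-1; sign (−1)^0·+1^2·-1^0 = +1.
(a,b)_2: α=-4, β=2; u≡7, v≡5 (mod 8); ε(u)ε(v)=1·0, αω(v)=-4·1, βω(u)=2·0; sum ≡ 0  ⇒  +1.
(a,b)_41: α=0, u≡13; β=-2, v≡12 (mod 41); (13|41)=-1, (12|41)=-1; sign (−1)^0·-1^-2·-1^0 = +1.
(a,b)_37: α=1, u≡15; β=2, v≡19 (mod 37); (15|37)=-1, (19|37)=-1; sign (−1)^0·-1^2·-1^1 = -1.
(a,b)_19: α=0, u≡15; β=2, v≡13 (mod 19); (15|19)=-1, (13|19)=-1; sign (−1)^0·-1^2·-1^0 = +1.
(a,b)_5: α=-2, u≡3; β=2, v≡4 (mod 5); (3|5)=-1, (4|5)=+1; sign (−1)^0·-1^2·+1^-2 = +1.
(a,b)_∞: sgn(-2553)=−, sgn(69)=+, so +1.
(a,b)_3: α=3, u≡1; β=-5, v≡2 (mod 3); (1|3)=+1, (2|3)=-1; sign (−1)^1·+1^-5·-1^3 = +1.
(a,b)_13: α=0, u≡8; β=-2, v≡4 (mod 13); (8|13)=-1, (4|13)=+1; sign (−1)^0·-1^-2·+1^0 = +1.
Ram(-2553, 69) = {23, 37}; no ℚ_23-point on the conic.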